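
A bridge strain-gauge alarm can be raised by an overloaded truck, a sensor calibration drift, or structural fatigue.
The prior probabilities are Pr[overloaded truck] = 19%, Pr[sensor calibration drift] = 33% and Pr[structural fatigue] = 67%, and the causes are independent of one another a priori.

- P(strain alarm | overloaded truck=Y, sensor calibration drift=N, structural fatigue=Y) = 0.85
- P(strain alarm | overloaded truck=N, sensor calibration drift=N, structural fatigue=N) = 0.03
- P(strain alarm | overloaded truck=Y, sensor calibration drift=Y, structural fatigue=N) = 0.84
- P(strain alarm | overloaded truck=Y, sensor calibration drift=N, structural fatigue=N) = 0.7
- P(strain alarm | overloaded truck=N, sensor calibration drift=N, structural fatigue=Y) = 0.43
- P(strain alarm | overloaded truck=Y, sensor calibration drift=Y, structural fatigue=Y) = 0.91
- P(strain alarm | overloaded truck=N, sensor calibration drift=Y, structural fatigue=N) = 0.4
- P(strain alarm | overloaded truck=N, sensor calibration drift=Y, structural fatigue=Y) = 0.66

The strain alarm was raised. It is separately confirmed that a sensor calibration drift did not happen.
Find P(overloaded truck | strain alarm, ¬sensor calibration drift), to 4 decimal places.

P(overloaded truck | strain alarm, ¬sensor calibration drift) ≈ 0.3865

P(strain alarm | ¬sensor calibration drift) = 0.03·0.81·0.33 + 0.43·0.81·0.67 + 0.7·0.19·0.33 + 0.85·0.19·0.67 = 0.008019 + 0.233361 + 0.043890 + 0.108205 = 0.393475
The overloaded truck-present share is 0.043890 + 0.108205 = 0.152095.
Hence the posterior is 0.152095/0.393475 ≈ 0.3865.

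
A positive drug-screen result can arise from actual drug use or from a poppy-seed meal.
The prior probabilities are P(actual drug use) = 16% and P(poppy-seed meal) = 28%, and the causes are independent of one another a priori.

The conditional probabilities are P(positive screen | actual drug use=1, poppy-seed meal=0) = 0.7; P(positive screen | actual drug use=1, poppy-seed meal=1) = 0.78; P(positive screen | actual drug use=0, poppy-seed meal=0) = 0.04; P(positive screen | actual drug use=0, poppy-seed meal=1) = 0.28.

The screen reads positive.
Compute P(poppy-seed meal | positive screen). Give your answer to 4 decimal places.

P(positive screen) = 0.04·0.84·0.72 + 0.28·0.84·0.28 + 0.7·0.16·0.72 + 0.78·0.16·0.28 = 0.024192 + 0.065856 + 0.080640 + 0.034944 = 0.205632
Restricting to configurations with poppy-seed meal present: 0.065856 + 0.034944 = 0.100800.
Hence the posterior is 0.100800/0.205632 ≈ 0.4902.

P(poppy-seed meal | positive screen) ≈ 0.4902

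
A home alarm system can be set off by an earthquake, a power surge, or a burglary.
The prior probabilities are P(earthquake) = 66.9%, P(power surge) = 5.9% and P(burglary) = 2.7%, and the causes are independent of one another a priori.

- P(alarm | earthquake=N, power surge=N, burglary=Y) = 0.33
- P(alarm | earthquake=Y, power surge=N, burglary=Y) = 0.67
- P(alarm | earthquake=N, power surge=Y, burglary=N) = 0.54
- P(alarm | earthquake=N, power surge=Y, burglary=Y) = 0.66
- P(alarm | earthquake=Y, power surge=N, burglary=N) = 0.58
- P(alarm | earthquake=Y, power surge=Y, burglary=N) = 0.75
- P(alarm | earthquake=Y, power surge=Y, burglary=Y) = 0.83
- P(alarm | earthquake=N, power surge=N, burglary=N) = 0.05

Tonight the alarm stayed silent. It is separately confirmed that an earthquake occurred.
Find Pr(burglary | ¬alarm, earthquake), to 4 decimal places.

By total probability over the 4 (power surge, burglary) configurations:
  P(¬alarm | earthquake) = 0.42×0.941×0.973 + 0.33×0.941×0.027 + 0.25×0.059×0.973 + 0.17×0.059×0.027
        = 0.384549 + 0.008384 + 0.014352 + 0.000271 = 0.407556
The terms with burglary present sum to 0.008655, so
  P(burglary | ¬alarm, earthquake) = 0.008655 / 0.407556 ≈ 0.0212

Pr(burglary | ¬alarm, earthquake) ≈ 0.0212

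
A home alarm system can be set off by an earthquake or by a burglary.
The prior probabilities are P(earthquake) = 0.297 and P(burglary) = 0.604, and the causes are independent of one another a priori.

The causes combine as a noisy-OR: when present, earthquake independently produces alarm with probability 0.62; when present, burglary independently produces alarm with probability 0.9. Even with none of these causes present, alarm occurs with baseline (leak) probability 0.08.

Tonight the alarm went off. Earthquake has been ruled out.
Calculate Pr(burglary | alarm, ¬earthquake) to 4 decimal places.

Under noisy-OR, P(alarm | causes) = 1 − (1−0.08)·∏(1−qᵢ) over the active causes.
P(alarm | ¬earthquake) = 0.08·0.396 + 0.908·0.604 = 0.031680 + 0.548432 = 0.580112
Of this, 0.548432 comes from 0.908·0.604 (the burglary=true cases).
P(burglary | alarm, ¬earthquake) = 0.548432 / 0.580112 ≈ 0.9454

Pr(burglary | alarm, ¬earthquake) ≈ 0.9454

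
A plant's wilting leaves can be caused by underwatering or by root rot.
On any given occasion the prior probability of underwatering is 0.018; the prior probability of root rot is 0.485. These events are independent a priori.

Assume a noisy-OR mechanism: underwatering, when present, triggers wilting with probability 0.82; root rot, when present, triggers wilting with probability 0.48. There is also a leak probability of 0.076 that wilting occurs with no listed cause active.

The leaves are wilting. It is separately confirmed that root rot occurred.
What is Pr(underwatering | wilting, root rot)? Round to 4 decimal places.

Under noisy-OR, P(wilting | causes) = 1 − (1−0.076)·∏(1−qᵢ) over the active causes.
P(wilting | root rot) = 0.51952*0.982 + 0.913514*0.018 = 0.510169 + 0.016443 = 0.526612
Of this, 0.016443 comes from 0.913514*0.018 (the underwatering=true cases).
So P(underwatering | wilting, root rot) = 0.016443/0.526612 ≈ 0.0312.

Pr(underwatering | wilting, root rot) ≈ 0.0312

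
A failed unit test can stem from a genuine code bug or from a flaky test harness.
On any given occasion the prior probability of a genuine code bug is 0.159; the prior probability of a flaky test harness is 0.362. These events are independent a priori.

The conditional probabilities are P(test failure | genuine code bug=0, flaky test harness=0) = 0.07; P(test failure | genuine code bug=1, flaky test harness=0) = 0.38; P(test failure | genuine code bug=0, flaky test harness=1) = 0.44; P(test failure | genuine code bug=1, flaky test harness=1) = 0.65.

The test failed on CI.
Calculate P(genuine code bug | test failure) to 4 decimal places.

P(genuine code bug | test failure) ≈ 0.3069

Weight on genuine code bug=true, given the evidence: 0.038548 + 0.037413 = 0.075961
The normalizing constant is 0.07*0.841*0.638 + 0.44*0.841*0.362 + 0.38*0.159*0.638 + 0.65*0.159*0.362 = 0.247474
P(genuine code bug | test failure) = 0.075961/0.247474 ≈ 0.3069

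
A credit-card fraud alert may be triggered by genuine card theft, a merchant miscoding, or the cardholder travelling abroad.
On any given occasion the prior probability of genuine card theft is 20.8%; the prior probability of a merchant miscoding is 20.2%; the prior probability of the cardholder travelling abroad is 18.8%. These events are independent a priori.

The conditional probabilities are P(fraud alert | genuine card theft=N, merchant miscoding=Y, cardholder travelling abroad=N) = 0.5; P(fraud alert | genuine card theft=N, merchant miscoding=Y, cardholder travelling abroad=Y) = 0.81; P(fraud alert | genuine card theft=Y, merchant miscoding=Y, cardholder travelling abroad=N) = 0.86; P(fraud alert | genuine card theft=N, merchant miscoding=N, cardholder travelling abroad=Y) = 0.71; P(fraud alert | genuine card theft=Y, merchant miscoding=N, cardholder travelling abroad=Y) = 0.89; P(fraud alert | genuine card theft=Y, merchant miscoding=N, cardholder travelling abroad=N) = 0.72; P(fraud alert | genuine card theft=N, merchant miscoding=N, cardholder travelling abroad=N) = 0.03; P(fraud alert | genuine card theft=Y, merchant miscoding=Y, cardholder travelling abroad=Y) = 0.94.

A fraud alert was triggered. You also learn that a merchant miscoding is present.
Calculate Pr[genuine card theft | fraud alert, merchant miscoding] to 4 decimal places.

Numerator (weight on configurations with genuine card theft): 0.145251 + 0.036758 = 0.182009
Denominator P(fraud alert | merchant miscoding): 0.5×0.792×0.812 + 0.81×0.792×0.188 + 0.86×0.208×0.812 + 0.94×0.208×0.188 = 0.624167
Posterior = 0.182009 / 0.624167 ≈ 0.2916

Pr[genuine card theft | fraud alert, merchant miscoding] ≈ 0.2916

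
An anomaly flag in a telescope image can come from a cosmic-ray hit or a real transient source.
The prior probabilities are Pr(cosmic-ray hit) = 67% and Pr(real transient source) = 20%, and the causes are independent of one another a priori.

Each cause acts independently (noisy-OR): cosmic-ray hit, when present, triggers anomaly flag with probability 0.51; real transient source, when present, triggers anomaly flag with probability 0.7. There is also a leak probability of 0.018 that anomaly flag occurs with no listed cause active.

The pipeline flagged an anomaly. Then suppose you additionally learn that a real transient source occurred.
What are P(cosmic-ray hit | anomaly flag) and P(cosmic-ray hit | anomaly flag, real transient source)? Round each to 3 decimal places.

P(cosmic-ray hit | anomaly flag) ≈ 0.884; P(cosmic-ray hit | anomaly flag, real transient source) ≈ 0.711

Under noisy-OR, P(anomaly flag | causes) = 1 − (1−0.018)·∏(1−qᵢ) over the active causes.
Sum P(anomaly flag|·) weighted by the priors over the 4 (cosmic-ray hit, real transient source) configurations:
  P(anomaly flag) = 0.018×0.33×0.8 + 0.7054×0.33×0.2 + 0.51882×0.67×0.8 + 0.855646×0.67×0.2
        = 0.004752 + 0.046556 + 0.278088 + 0.114657 = 0.444053
The terms with cosmic-ray hit present sum to 0.392745, so
  P(cosmic-ray hit | anomaly flag) = 0.392745 / 0.444053 ≈ 0.884

Now condition on the additional information:
By total probability over both values of cosmic-ray hit:
  P(anomaly flag | real transient source) = 0.7054×0.33 + 0.855646×0.67
        = 0.232782 + 0.573283 = 0.806065
Keeping only the cosmic-ray hit-present terms gives 0.573283, so
  P(cosmic-ray hit | anomaly flag, real transient source) = 0.573283 / 0.806065 ≈ 0.711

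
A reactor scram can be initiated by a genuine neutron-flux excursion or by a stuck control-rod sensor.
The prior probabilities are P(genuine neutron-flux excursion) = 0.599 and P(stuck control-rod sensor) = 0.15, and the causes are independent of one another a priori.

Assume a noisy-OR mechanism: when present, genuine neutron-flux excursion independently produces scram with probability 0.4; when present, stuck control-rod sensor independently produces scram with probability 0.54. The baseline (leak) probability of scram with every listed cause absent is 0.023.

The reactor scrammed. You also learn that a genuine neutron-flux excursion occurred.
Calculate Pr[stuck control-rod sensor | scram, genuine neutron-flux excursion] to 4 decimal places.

Under noisy-OR, P(scram | causes) = 1 − (1−0.023)·∏(1−qᵢ) over the active causes.
By total probability over both values of stuck control-rod sensor:
  P(scram | genuine neutron-flux excursion) = 0.4138·0.85 + 0.730348·0.15
        = 0.351730 + 0.109552 = 0.461282
Configurations with stuck control-rod sensor contribute 0.109552, so
  P(stuck control-rod sensor | scram, genuine neutron-flux excursion) = 0.109552 / 0.461282 ≈ 0.2375

Pr[stuck control-rod sensor | scram, genuine neutron-flux excursion] ≈ 0.2375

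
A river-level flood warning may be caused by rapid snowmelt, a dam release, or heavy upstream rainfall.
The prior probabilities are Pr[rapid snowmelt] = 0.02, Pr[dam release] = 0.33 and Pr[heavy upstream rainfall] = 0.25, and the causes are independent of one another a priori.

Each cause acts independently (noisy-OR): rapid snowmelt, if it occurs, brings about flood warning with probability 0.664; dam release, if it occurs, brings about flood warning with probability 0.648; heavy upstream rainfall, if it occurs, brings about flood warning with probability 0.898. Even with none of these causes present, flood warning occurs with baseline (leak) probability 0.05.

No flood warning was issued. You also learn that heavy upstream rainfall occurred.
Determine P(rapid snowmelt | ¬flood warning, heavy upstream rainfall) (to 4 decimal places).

P(rapid snowmelt | ¬flood warning, heavy upstream rainfall) ≈ 0.0068

Under noisy-OR, P(flood warning | causes) = 1 − (1−0.05)·∏(1−qᵢ) over the active causes.
P(¬flood warning | heavy upstream rainfall) = 0.0969*0.98*0.67 + 0.034109*0.98*0.33 + 0.032558*0.02*0.67 + 0.011461*0.02*0.33 = 0.063625 + 0.011031 + 0.000436 + 0.000076 = 0.075168
The rapid snowmelt-present share is 0.000436 + 0.000076 = 0.000512.
So P(rapid snowmelt | ¬flood warning, heavy upstream rainfall) = 0.000512/0.075168 ≈ 0.0068.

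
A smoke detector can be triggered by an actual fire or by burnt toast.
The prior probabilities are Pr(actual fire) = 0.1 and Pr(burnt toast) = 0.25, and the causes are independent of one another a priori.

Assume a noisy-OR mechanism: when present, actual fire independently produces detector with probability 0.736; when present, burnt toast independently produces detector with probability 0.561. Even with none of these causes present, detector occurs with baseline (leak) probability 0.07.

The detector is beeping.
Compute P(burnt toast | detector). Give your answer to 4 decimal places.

Under noisy-OR, P(detector | causes) = 1 − (1−0.07)·∏(1−qᵢ) over the active causes.
By total probability over the 4 (actual fire, burnt toast) configurations:
  P(detector) = 0.07×0.9×0.75 + 0.59173×0.9×0.25 + 0.75448×0.1×0.75 + 0.892217×0.1×0.25
        = 0.047250 + 0.133139 + 0.056586 + 0.022305 = 0.259280
Configurations with burnt toast contribute 0.155444, so
  P(burnt toast | detector) = 0.155444 / 0.259280 ≈ 0.5995

P(burnt toast | detector) ≈ 0.5995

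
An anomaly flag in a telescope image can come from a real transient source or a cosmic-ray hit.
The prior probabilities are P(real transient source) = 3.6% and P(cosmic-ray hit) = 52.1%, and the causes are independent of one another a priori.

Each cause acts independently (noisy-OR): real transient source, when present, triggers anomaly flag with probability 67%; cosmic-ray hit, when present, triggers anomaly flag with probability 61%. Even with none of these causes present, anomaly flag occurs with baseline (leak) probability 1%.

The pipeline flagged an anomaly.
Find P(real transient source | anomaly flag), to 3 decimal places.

Under noisy-OR, P(anomaly flag | causes) = 1 − (1−0.01)·∏(1−qᵢ) over the active causes.
P(anomaly flag) = 0.01*0.964*0.479 + 0.6139*0.964*0.521 + 0.6733*0.036*0.479 + 0.872587*0.036*0.521 = 0.004618 + 0.308328 + 0.011610 + 0.016366 = 0.340922
The real transient source-present share is 0.011610 + 0.016366 = 0.027976.
P(real transient source | anomaly flag) = 0.027976 / 0.340922 ≈ 0.082

P(real transient source | anomaly flag) ≈ 0.082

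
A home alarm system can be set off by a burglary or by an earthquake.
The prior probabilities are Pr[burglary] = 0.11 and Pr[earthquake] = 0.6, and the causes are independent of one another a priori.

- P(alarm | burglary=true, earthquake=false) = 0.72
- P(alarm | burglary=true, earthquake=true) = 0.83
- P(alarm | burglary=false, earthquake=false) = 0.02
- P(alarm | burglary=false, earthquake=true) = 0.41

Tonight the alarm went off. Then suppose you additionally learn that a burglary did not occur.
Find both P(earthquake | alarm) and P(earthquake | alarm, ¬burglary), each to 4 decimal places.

P(earthquake | alarm) ≈ 0.8758; P(earthquake | alarm, ¬burglary) ≈ 0.9685

P(alarm) = 0.02*0.89*0.4 + 0.41*0.89*0.6 + 0.72*0.11*0.4 + 0.83*0.11*0.6 = 0.007120 + 0.218940 + 0.031680 + 0.054780 = 0.312520
The earthquake-present share is 0.218940 + 0.054780 = 0.273720.
P(earthquake | alarm) = 0.273720 / 0.312520 ≈ 0.8758

Now also conditioning on burglary≠true:
P(alarm | ¬burglary) = 0.02*0.4 + 0.41*0.6 = 0.008000 + 0.246000 = 0.254000
Restricting to configurations with earthquake present: 0.41*0.6 = 0.246000.
Hence the posterior is 0.246000/0.254000 ≈ 0.9685.
Ruling out burglary raises the posterior on earthquake — the flip side of explaining away.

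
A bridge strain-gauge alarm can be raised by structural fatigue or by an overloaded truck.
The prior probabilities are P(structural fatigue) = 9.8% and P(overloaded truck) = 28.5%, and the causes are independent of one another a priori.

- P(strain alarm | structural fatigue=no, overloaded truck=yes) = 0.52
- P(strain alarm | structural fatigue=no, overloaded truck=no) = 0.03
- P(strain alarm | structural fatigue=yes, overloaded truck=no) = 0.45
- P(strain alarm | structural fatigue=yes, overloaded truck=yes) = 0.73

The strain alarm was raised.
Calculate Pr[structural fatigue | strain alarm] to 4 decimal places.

P(strain alarm) = 0.03·0.902·0.715 + 0.52·0.902·0.285 + 0.45·0.098·0.715 + 0.73·0.098·0.285 = 0.019348 + 0.133676 + 0.031531 + 0.020389 = 0.204944
Of this, 0.051920 comes from 0.031531 + 0.020389 (the structural fatigue=true cases).
So P(structural fatigue | strain alarm) = 0.051920/0.204944 ≈ 0.2533.

Pr[structural fatigue | strain alarm] ≈ 0.2533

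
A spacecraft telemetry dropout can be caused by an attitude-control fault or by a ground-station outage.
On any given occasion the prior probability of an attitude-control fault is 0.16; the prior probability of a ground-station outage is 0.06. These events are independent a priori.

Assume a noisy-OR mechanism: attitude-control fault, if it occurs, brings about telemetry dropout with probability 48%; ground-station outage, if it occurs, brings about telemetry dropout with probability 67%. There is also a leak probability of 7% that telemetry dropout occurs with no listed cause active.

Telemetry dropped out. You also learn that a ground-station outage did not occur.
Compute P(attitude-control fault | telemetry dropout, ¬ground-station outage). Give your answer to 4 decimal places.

P(attitude-control fault | telemetry dropout, ¬ground-station outage) ≈ 0.5842

Under noisy-OR, P(telemetry dropout | causes) = 1 − (1−0.07)·∏(1−qᵢ) over the active causes.
Numerator (weight on configurations with attitude-control fault): 0.5164×0.16 = 0.082624
Normalizer over all consistent configurations: 0.07×0.84 + 0.5164×0.16 = 0.141424
P(attitude-control fault | telemetry dropout, ¬ground-station outage) = 0.082624/0.141424 ≈ 0.5842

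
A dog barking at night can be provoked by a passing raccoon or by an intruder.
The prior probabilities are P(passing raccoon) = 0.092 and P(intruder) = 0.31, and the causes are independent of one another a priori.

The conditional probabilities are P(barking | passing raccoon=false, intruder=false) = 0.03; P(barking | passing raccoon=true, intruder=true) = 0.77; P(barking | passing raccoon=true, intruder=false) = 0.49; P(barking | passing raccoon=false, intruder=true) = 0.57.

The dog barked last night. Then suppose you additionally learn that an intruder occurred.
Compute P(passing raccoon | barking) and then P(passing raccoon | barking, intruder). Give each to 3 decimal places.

P(passing raccoon | barking) ≈ 0.228; P(passing raccoon | barking, intruder) ≈ 0.120

P(barking) = 0.03*0.908*0.69 + 0.57*0.908*0.31 + 0.49*0.092*0.69 + 0.77*0.092*0.31 = 0.018796 + 0.160444 + 0.031105 + 0.021960 = 0.232305
Of this, 0.053065 comes from 0.031105 + 0.021960 (the passing raccoon=true cases).
So P(passing raccoon | barking) = 0.053065/0.232305 ≈ 0.228.

With the extra evidence:
By total probability over both values of passing raccoon:
  P(barking | intruder) = 0.57·0.908 + 0.77·0.092
        = 0.517560 + 0.070840 = 0.588400
Keeping only the passing raccoon-present terms gives 0.070840, so
  P(passing raccoon | barking, intruder) = 0.070840 / 0.588400 ≈ 0.120
This is intercausal reasoning (explaining away): once intruder accounts for the barking, passing raccoon becomes less likely.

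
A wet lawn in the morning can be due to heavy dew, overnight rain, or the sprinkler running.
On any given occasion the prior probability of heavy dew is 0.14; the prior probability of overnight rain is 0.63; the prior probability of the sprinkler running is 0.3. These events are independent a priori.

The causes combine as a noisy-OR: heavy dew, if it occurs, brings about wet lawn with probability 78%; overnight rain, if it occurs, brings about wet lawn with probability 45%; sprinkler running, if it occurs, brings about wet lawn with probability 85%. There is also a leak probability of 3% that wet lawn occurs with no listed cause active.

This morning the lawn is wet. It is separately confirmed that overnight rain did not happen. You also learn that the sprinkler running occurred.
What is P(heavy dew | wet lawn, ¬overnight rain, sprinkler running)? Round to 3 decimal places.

Under noisy-OR, P(wet lawn | causes) = 1 − (1−0.03)·∏(1−qᵢ) over the active causes.
Numerator (weight on configurations with heavy dew): 0.96799*0.14 = 0.135519
Denominator P(wet lawn | ¬overnight rain, sprinkler running): 0.8545*0.86 + 0.96799*0.14 = 0.870389
Posterior = 0.135519 / 0.870389 ≈ 0.156

P(heavy dew | wet lawn, ¬overnight rain, sprinkler running) ≈ 0.156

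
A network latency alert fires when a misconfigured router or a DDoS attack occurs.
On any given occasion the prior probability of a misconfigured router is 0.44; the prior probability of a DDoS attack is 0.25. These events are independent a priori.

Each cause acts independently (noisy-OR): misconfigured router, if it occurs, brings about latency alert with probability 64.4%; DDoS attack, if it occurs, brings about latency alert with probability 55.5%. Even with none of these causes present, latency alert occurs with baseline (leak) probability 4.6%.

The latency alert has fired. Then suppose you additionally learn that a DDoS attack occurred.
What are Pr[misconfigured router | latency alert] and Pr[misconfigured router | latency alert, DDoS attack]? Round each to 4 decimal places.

Pr[misconfigured router | latency alert] ≈ 0.7571; Pr[misconfigured router | latency alert, DDoS attack] ≈ 0.5368

Under noisy-OR, P(latency alert | causes) = 1 − (1−0.046)·∏(1−qᵢ) over the active causes.
Enumerate the 4 (misconfigured router, DDoS attack) configurations and weight by the priors:
  P(latency alert) = 0.046*0.56*0.75 + 0.57547*0.56*0.25 + 0.660376*0.44*0.75 + 0.848867*0.44*0.25
        = 0.019320 + 0.080566 + 0.217924 + 0.093375 = 0.411185
Keeping only the misconfigured router-present terms gives 0.311299, so
  P(misconfigured router | latency alert) = 0.311299 / 0.411185 ≈ 0.7571

With the extra evidence:
Weight on misconfigured router=true, given the evidence: 0.848867×0.44 = 0.373501
Denominator P(latency alert | DDoS attack): 0.57547×0.56 + 0.848867×0.44 = 0.695764
Posterior = 0.373501 / 0.695764 ≈ 0.5368
Conditioning on DDoS attack lowers the posterior on misconfigured router: the classic explaining-away effect in a common-effect structure.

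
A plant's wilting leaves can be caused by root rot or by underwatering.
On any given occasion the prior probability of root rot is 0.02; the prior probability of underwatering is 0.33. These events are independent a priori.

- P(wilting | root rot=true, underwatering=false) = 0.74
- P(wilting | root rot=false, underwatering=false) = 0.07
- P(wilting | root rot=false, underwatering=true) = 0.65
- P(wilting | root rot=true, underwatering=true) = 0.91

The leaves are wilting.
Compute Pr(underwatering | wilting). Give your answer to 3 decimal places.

Pr(underwatering | wilting) ≈ 0.795

P(wilting) = 0.07*0.98*0.67 + 0.65*0.98*0.33 + 0.74*0.02*0.67 + 0.91*0.02*0.33 = 0.045962 + 0.210210 + 0.009916 + 0.006006 = 0.272094
Restricting to configurations with underwatering present: 0.210210 + 0.006006 = 0.216216.
P(underwatering | wilting) = 0.216216 / 0.272094 ≈ 0.795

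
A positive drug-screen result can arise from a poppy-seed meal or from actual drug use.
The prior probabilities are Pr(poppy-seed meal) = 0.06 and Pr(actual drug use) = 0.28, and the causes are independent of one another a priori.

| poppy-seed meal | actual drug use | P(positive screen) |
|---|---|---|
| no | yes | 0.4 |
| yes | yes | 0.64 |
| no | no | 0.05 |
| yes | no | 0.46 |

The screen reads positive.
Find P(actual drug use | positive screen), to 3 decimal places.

P(positive screen) = 0.05×0.94×0.72 + 0.4×0.94×0.28 + 0.46×0.06×0.72 + 0.64×0.06×0.28 = 0.033840 + 0.105280 + 0.019872 + 0.010752 = 0.169744
The actual drug use-present share is 0.105280 + 0.010752 = 0.116032.
Hence the posterior is 0.116032/0.169744 ≈ 0.684.

P(actual drug use | positive screen) ≈ 0.684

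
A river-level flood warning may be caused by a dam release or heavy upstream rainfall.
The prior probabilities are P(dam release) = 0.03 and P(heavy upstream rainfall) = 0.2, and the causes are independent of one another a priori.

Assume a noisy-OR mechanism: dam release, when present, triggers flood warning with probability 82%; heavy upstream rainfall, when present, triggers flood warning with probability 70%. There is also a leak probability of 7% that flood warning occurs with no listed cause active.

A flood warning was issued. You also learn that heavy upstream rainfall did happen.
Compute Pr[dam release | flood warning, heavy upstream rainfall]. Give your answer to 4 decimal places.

Under noisy-OR, P(flood warning | causes) = 1 − (1−0.07)·∏(1−qᵢ) over the active causes.
Weight on dam release=true, given the evidence: 0.94978·0.03 = 0.028493
The normalizing constant is 0.721·0.97 + 0.94978·0.03 = 0.727863
P(dam release | flood warning, heavy upstream rainfall) = 0.028493/0.727863 ≈ 0.0391

Pr[dam release | flood warning, heavy upstream rainfall] ≈ 0.0391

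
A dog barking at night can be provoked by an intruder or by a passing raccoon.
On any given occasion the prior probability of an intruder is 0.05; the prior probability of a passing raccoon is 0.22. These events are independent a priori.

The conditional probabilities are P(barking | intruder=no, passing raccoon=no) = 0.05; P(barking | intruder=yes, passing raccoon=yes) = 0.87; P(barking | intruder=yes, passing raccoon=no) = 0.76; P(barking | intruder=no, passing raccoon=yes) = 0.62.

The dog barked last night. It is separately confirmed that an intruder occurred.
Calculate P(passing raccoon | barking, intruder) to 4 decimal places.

For the numerator, keep only passing raccoon=true terms: 0.87*0.22 = 0.191400
Normalizer over all consistent configurations: 0.76*0.78 + 0.87*0.22 = 0.784200
Posterior = 0.191400 / 0.784200 ≈ 0.2441

P(passing raccoon | barking, intruder) ≈ 0.2441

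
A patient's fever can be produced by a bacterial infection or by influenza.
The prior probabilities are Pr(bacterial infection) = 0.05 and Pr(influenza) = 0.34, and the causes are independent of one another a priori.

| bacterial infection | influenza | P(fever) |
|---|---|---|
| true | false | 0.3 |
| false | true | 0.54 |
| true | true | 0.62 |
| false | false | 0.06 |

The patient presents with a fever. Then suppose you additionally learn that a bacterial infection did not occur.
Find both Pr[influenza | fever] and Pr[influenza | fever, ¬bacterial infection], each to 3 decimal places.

Pr[influenza | fever] ≈ 0.796; Pr[influenza | fever, ¬bacterial infection] ≈ 0.823

Weight on influenza=true, given the evidence: 0.174420 + 0.010540 = 0.184960
Denominator P(fever): 0.06·0.95·0.66 + 0.54·0.95·0.34 + 0.3·0.05·0.66 + 0.62·0.05·0.34 = 0.232480
P(influenza | fever) = 0.184960/0.232480 ≈ 0.796

With the extra evidence:
Enumerate both values of influenza and weight by the priors:
  P(fever | ¬bacterial infection) = 0.06×0.66 + 0.54×0.34
        = 0.039600 + 0.183600 = 0.223200
Keeping only the influenza-present terms gives 0.183600, so
  P(influenza | fever, ¬bacterial infection) = 0.183600 / 0.223200 ≈ 0.823
With bacterial infection excluded, influenza must carry more of the explanatory weight for the fever.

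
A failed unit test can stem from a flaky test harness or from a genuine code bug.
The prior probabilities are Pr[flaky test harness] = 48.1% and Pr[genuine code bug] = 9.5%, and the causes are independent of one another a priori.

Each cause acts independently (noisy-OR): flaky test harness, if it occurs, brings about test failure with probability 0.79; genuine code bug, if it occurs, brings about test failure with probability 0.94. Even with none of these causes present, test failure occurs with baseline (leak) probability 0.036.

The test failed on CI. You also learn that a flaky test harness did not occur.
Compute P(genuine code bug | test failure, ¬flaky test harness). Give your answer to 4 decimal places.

P(genuine code bug | test failure, ¬flaky test harness) ≈ 0.7331

Under noisy-OR, P(test failure | causes) = 1 − (1−0.036)·∏(1−qᵢ) over the active causes.
P(test failure | ¬flaky test harness) = 0.036·0.905 + 0.94216·0.095 = 0.032580 + 0.089505 = 0.122085
The genuine code bug-present share is 0.94216·0.095 = 0.089505.
Hence the posterior is 0.089505/0.122085 ≈ 0.7331.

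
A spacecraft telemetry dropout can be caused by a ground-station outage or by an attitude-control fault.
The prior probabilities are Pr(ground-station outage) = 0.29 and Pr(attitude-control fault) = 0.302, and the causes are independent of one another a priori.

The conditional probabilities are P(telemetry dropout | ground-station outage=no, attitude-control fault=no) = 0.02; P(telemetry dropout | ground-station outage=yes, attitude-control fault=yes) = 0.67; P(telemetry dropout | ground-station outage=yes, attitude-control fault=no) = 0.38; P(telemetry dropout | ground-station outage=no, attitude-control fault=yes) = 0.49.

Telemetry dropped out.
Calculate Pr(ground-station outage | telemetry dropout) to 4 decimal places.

Enumerate the 4 (ground-station outage, attitude-control fault) configurations and weight by the priors:
  P(telemetry dropout) = 0.02·0.71·0.698 + 0.49·0.71·0.302 + 0.38·0.29·0.698 + 0.67·0.29·0.302
        = 0.009912 + 0.105066 + 0.076920 + 0.058679 = 0.250577
Configurations with ground-station outage contribute 0.135599, so
  P(ground-station outage | telemetry dropout) = 0.135599 / 0.250577 ≈ 0.5411

Pr(ground-station outage | telemetry dropout) ≈ 0.5411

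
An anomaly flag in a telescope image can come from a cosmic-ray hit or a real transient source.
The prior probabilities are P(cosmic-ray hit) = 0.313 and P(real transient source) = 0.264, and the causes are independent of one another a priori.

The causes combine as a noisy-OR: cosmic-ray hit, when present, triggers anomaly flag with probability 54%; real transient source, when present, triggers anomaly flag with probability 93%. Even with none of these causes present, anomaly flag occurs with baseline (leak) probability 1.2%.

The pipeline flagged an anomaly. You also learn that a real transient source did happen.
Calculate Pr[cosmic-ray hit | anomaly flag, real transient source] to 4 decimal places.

Pr[cosmic-ray hit | anomaly flag, real transient source] ≈ 0.3215

Under noisy-OR, P(anomaly flag | causes) = 1 − (1−0.012)·∏(1−qᵢ) over the active causes.
Weight on cosmic-ray hit=true, given the evidence: 0.968186*0.313 = 0.303042
Denominator P(anomaly flag | real transient source): 0.93084*0.687 + 0.968186*0.313 = 0.942529
P(cosmic-ray hit | anomaly flag, real transient source) = 0.303042/0.942529 ≈ 0.3215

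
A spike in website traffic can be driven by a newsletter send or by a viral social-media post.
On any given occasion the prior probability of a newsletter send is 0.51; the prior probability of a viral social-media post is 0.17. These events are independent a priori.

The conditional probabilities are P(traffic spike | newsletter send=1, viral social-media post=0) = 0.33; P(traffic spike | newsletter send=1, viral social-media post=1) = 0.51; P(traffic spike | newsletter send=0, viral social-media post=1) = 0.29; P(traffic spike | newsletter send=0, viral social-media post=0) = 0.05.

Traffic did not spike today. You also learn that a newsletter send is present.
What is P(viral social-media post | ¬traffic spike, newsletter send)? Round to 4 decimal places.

P(viral social-media post | ¬traffic spike, newsletter send) ≈ 0.1303

For the numerator, keep only viral social-media post=true terms: 0.49*0.17 = 0.083300
The normalizing constant is 0.67*0.83 + 0.49*0.17 = 0.639400
Posterior = 0.083300 / 0.639400 ≈ 0.1303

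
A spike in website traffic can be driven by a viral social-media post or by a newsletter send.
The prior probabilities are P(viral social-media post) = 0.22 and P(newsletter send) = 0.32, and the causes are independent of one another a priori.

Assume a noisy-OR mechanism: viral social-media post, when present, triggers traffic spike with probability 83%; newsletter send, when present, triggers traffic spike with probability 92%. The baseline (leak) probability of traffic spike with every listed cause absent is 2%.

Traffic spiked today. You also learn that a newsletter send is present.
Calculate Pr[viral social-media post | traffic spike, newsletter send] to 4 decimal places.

Under noisy-OR, P(traffic spike | causes) = 1 − (1−0.02)·∏(1−qᵢ) over the active causes.
Enumerate both values of viral social-media post and weight by the priors:
  P(traffic spike | newsletter send) = 0.9216×0.78 + 0.986672×0.22
        = 0.718848 + 0.217068 = 0.935916
Keeping only the viral social-media post-present terms gives 0.217068, so
  P(viral social-media post | traffic spike, newsletter send) = 0.217068 / 0.935916 ≈ 0.2319

Pr[viral social-media post | traffic spike, newsletter send] ≈ 0.2319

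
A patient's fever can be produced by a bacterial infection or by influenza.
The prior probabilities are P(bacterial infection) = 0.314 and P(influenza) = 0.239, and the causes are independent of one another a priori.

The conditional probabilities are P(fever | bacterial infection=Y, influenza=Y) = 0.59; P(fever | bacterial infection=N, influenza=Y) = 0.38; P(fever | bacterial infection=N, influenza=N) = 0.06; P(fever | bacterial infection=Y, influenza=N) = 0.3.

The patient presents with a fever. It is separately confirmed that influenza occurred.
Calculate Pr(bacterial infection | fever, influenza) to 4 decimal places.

Pr(bacterial infection | fever, influenza) ≈ 0.4154

Numerator (weight on configurations with bacterial infection): 0.59*0.314 = 0.185260
Denominator P(fever | influenza): 0.38*0.686 + 0.59*0.314 = 0.445940
Posterior = 0.185260 / 0.445940 ≈ 0.4154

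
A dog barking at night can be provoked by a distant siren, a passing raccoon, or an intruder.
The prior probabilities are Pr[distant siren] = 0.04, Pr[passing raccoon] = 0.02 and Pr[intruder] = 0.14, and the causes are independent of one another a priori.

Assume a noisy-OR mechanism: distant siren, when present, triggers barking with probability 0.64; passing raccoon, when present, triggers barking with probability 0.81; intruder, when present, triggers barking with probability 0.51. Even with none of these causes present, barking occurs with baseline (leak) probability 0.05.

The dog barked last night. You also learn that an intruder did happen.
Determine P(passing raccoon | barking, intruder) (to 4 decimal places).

P(passing raccoon | barking, intruder) ≈ 0.0330

Under noisy-OR, P(barking | causes) = 1 − (1−0.05)·∏(1−qᵢ) over the active causes.
P(barking | intruder) = 0.5345·0.96·0.98 + 0.911555·0.96·0.02 + 0.83242·0.04·0.98 + 0.96816·0.04·0.02 = 0.502858 + 0.017502 + 0.032631 + 0.000775 = 0.553766
Of this, 0.018277 comes from 0.017502 + 0.000775 (the passing raccoon=true cases).
So P(passing raccoon | barking, intruder) = 0.018277/0.553766 ≈ 0.0330.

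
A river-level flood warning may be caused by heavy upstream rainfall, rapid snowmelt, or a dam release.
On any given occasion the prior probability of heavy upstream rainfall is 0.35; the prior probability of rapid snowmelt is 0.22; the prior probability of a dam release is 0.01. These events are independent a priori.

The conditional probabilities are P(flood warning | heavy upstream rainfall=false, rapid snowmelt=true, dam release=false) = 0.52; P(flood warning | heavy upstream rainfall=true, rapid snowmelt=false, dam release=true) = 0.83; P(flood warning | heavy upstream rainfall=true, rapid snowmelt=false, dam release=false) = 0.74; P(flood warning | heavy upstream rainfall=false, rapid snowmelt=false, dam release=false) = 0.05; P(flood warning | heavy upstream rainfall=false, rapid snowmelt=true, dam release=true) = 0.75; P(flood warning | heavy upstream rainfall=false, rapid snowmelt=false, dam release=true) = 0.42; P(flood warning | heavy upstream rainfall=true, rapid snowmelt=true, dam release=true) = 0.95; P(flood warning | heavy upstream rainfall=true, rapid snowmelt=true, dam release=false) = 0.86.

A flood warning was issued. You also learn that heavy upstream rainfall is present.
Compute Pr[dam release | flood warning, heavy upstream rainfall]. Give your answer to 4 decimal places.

Pr[dam release | flood warning, heavy upstream rainfall] ≈ 0.0112

Weight on dam release=true, given the evidence: 0.006474 + 0.002090 = 0.008564
Normalizer over all consistent configurations: 0.74×0.78×0.99 + 0.83×0.78×0.01 + 0.86×0.22×0.99 + 0.95×0.22×0.01 = 0.767300
Posterior = 0.008564 / 0.767300 ≈ 0.0112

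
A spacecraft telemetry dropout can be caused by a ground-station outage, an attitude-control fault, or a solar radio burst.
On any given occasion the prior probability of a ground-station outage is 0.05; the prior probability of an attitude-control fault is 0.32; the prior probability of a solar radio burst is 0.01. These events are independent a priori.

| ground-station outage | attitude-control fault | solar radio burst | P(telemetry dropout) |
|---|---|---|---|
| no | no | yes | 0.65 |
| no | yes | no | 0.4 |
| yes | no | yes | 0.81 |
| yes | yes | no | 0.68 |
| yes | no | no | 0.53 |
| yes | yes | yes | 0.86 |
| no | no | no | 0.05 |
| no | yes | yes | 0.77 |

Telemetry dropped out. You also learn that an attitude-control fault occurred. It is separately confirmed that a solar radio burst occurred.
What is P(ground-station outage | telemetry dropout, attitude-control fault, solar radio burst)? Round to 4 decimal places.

P(ground-station outage | telemetry dropout, attitude-control fault, solar radio burst) ≈ 0.0555

Enumerate both values of ground-station outage and weight by the priors:
  P(telemetry dropout | attitude-control fault, solar radio burst) = 0.77×0.95 + 0.86×0.05
        = 0.731500 + 0.043000 = 0.774500
The terms with ground-station outage present sum to 0.043000, so
  P(ground-station outage | telemetry dropout, attitude-control fault, solar radio burst) = 0.043000 / 0.774500 ≈ 0.0555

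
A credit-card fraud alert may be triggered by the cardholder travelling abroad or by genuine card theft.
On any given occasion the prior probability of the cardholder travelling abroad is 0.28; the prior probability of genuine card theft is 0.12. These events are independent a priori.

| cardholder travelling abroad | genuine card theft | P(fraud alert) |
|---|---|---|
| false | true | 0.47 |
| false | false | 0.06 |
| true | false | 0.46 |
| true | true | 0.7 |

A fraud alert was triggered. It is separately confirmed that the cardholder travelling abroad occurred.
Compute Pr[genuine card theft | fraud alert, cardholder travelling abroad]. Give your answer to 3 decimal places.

Pr[genuine card theft | fraud alert, cardholder travelling abroad] ≈ 0.172

P(fraud alert | cardholder travelling abroad) = 0.46·0.88 + 0.7·0.12 = 0.404800 + 0.084000 = 0.488800
Restricting to configurations with genuine card theft present: 0.7·0.12 = 0.084000.
P(genuine card theft | fraud alert, cardholder travelling abroad) = 0.084000 / 0.488800 ≈ 0.172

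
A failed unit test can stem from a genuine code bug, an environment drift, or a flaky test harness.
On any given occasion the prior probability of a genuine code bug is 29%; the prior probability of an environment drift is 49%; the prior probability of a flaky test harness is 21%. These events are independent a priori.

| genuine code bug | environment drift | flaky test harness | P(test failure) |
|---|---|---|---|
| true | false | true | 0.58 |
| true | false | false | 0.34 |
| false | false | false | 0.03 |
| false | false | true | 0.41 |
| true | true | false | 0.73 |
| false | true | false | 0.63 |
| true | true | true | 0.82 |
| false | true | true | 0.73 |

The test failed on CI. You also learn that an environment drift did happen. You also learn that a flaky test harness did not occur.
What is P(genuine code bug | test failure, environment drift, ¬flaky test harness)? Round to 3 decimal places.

Numerator (weight on configurations with genuine code bug): 0.73·0.29 = 0.211700
Denominator P(test failure | environment drift, ¬flaky test harness): 0.63·0.71 + 0.73·0.29 = 0.659000
P(genuine code bug | test failure, environment drift, ¬flaky test harness) = 0.211700/0.659000 ≈ 0.321

P(genuine code bug | test failure, environment drift, ¬flaky test harness) ≈ 0.321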